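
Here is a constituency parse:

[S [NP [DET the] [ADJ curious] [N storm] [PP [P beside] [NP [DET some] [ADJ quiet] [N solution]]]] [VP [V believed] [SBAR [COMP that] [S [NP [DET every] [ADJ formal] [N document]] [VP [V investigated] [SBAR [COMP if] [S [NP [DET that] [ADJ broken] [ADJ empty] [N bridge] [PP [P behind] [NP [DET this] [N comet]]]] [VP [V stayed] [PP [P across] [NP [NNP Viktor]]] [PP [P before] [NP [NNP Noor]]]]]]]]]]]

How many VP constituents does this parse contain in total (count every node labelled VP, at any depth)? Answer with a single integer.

Listing each VP by its span: [VP believed that every formal document investigated if that broken empty bridge behind this comet stayed across Viktor before Noor]; [VP investigated if that broken empty bridge behind this comet stayed across Viktor before Noor]; [VP stayed across Viktor before Noor] — that makes 3.

3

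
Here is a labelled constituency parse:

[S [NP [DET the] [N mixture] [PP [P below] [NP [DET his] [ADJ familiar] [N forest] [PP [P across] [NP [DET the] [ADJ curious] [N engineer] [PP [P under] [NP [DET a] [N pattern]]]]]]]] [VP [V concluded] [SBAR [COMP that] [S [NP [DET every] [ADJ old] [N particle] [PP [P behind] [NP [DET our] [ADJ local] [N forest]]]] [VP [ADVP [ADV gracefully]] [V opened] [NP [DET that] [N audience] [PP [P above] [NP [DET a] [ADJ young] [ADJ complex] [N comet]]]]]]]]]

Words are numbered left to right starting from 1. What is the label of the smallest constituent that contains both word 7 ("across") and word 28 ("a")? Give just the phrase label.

S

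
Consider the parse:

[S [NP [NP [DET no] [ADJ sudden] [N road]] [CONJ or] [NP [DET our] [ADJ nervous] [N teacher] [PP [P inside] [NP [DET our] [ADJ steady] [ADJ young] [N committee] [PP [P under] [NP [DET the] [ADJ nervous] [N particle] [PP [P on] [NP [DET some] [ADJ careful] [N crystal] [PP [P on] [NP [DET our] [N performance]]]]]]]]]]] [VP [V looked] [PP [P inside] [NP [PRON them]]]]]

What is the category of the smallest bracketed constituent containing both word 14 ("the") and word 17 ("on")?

Both words fall inside [NP the nervous particle on some careful crystal on our performance] (words 14–23), and no smaller constituent contains them both. Label: NP.

NP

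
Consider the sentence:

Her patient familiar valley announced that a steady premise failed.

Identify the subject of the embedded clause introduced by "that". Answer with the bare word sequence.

a steady premise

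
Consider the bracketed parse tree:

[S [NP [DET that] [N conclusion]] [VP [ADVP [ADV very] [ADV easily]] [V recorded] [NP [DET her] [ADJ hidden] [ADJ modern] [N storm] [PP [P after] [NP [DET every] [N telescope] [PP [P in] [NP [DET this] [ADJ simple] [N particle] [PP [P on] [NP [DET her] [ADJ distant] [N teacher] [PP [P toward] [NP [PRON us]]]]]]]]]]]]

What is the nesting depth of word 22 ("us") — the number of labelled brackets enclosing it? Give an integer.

12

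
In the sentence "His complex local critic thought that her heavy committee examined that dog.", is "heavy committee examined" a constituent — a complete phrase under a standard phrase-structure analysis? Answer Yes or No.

The smallest constituent containing the whole sequence is the clause [S her heavy committee examined that dog], but the sequence is only part of it — it straddles the boundary between noun phrase "her heavy committee" and verb phrase "examined that dog".

No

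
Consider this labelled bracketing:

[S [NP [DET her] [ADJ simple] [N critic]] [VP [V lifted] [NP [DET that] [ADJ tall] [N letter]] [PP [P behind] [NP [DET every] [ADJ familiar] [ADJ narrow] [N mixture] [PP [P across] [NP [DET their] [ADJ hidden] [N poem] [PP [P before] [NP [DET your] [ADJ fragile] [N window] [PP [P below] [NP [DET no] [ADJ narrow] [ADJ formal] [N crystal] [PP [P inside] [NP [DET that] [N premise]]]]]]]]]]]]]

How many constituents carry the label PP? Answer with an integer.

5

The PP constituents are: [PP behind every familiar narrow mixture across their hidden poem before your fragile window below no narrow formal crystal inside that premise]; [PP across their hidden poem before your fragile window below no narrow formal crystal inside that premise]; [PP before your fragile window below no narrow formal crystal inside that premise]; [PP below no narrow formal crystal inside that premise]; [PP inside that premise]. Total: 5.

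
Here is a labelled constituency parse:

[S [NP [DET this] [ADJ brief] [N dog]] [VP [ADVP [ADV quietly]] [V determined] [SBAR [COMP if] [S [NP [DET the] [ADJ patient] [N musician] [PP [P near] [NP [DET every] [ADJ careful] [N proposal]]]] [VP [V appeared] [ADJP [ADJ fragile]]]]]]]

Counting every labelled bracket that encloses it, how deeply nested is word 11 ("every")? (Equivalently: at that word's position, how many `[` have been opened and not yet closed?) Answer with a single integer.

8

Counting open brackets not yet closed at "every": [S [VP [SBAR [S [NP [PP [NP [DET = 8.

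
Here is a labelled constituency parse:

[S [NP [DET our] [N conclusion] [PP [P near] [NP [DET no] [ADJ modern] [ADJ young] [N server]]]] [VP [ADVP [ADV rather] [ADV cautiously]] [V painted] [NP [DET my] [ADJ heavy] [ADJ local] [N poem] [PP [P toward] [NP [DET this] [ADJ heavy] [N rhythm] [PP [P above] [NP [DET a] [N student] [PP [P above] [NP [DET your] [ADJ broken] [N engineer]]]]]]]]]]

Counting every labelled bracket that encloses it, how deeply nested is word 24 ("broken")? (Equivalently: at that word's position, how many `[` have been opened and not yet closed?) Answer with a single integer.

10

The word sits inside ADJ, which is inside NP, inside PP, inside NP, inside PP, inside NP, inside PP, inside NP, inside VP, inside S — 10 brackets in all.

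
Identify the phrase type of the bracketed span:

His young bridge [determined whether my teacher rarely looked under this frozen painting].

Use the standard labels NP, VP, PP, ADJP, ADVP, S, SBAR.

The bracketed span "determined whether my teacher rarely looked under this frozen painting" is headed by "determined", making it a verb phrase (VP).

VP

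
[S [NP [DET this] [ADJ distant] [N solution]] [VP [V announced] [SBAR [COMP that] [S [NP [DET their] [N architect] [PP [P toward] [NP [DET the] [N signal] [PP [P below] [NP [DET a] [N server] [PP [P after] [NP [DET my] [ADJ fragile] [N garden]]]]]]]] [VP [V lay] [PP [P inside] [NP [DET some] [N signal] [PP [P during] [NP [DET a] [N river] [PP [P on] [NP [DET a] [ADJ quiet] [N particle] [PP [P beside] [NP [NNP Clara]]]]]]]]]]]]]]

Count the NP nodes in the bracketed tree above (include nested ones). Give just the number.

9

Scanning left to right, an opening `[NP` appears at word positions 1, 6, 9, 12, 15, 20, 23, 26, 30 — 9 in total.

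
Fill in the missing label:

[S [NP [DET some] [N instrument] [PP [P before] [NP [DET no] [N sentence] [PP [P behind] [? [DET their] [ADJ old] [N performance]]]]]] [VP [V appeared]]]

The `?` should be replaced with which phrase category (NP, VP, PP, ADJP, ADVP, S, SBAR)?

NP

The `?` node immediately contains: DET 'their', ADJ 'old', N 'performance'. That is the internal structure of a noun phrase, so the label is NP.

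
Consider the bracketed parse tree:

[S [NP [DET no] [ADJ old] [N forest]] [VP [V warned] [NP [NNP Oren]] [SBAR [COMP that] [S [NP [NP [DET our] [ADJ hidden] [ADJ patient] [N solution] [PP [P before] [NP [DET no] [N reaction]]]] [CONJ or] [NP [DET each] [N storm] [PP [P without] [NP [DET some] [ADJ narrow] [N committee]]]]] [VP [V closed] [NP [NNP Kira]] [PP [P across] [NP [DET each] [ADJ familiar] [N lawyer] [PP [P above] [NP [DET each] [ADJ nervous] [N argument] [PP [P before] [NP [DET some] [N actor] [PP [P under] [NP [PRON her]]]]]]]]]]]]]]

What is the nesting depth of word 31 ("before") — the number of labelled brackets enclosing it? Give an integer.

The word sits inside P, which is inside PP, inside NP, inside PP, inside NP, inside PP, inside VP, inside S, inside SBAR, inside VP, inside S — 11 brackets in all.

11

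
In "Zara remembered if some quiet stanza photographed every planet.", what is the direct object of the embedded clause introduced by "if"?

"photographed" heads the VP of the embedded clause introduced by "if", and "every planet" is its direct object.

every planet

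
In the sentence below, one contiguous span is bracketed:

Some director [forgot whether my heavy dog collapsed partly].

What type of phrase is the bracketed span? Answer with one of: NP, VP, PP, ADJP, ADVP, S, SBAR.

The span is built around the verb "forgot" — a verb phrase (VP).

VP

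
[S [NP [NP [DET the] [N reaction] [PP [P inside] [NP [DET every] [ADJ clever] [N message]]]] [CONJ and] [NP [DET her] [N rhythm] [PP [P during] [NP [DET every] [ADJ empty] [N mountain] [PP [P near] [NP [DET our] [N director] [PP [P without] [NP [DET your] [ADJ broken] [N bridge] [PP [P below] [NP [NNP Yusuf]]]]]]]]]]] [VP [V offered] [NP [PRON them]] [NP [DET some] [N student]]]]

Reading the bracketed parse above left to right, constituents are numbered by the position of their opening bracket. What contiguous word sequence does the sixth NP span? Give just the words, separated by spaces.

The NP opening brackets appear, in order, over: "the reaction inside every clever message and her rhythm during every empty mountain near our director without your broken bridge below Yusuf"; "the reaction inside every clever message"; "every clever message"; "her rhythm during every empty mountain near our director without your broken bridge below Yusuf"; "every empty mountain near our director without your broken bridge below Yusuf"; "our director without your broken bridge below Yusuf"; "your broken bridge below Yusuf"; "Yusuf"; "them"; "some student". The sixth one spans "our director without your broken bridge below Yusuf".

our director without your broken bridge below Yusuf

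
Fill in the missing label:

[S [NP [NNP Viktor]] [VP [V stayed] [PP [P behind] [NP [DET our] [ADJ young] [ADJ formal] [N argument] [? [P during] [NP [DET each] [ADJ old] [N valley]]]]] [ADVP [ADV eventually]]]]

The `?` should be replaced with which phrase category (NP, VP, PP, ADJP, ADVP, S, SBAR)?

PP

A constituent whose immediate children are P 'during', NP is a prepositional phrase: PP.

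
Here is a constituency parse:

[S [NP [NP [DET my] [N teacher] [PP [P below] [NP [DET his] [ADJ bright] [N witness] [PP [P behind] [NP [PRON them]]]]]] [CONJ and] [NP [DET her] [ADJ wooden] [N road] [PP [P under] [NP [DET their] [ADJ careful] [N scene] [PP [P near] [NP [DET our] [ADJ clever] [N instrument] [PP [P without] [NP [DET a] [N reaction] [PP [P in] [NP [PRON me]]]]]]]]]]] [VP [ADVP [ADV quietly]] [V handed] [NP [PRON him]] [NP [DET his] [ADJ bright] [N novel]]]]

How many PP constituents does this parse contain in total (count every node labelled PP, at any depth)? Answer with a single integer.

Listing each PP by its span: [PP below his bright witness behind them]; [PP behind them]; [PP under their careful scene near our clever instrument without a reaction in me]; [PP near our clever instrument without a reaction in me]; [PP without a reaction in me]; [PP in me] — that makes 6.

6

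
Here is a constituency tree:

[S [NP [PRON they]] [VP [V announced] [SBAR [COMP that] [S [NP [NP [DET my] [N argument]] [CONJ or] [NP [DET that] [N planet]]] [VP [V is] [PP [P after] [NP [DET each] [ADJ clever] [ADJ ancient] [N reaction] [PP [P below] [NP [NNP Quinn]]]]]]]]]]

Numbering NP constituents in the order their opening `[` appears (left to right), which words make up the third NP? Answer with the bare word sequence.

my argument

Opening `[NP` markers occur at word positions 1, 4, 4, 7, 11, 16; the third of these opens the constituent [NP my argument].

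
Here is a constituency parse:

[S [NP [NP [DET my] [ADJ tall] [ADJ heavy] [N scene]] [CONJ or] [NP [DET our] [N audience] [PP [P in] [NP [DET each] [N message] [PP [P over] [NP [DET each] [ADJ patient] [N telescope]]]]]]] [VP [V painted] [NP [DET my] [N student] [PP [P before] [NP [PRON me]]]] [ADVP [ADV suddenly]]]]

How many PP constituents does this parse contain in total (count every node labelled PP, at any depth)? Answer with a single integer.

The PP constituents are: [PP in each message over each patient telescope]; [PP over each patient telescope]; [PP before me]. Total: 3.

3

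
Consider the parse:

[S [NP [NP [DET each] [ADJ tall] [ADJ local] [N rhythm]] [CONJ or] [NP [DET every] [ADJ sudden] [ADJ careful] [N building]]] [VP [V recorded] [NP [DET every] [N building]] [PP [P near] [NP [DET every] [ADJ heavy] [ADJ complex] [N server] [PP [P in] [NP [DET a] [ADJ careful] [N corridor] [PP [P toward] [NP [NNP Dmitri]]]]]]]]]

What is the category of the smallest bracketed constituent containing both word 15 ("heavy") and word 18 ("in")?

NP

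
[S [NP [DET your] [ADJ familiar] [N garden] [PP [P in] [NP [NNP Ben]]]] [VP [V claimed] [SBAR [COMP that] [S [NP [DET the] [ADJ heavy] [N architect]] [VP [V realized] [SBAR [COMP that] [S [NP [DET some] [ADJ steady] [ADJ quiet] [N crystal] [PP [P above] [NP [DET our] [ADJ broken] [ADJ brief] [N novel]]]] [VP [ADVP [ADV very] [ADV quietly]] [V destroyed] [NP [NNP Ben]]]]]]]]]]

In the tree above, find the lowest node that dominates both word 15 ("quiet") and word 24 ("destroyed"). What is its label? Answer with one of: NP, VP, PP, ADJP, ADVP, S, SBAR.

Both words fall inside [S some steady quiet crystal above our broken brief novel very quietly destroyed Ben] (words 13–25), and no smaller constituent contains them both. Label: S.

S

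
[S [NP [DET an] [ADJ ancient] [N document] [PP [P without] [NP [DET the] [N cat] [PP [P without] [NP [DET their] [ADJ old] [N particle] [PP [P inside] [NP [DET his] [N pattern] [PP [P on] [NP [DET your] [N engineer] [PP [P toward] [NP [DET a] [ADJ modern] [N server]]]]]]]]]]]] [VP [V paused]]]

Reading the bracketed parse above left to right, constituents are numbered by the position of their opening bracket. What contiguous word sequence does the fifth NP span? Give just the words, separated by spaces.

your engineer toward a modern server

In left-to-right order the NP constituents are "an ancient document without the cat without their old particle inside his pattern on your engineer toward a modern server"; "the cat without their old particle inside his pattern on your engineer toward a modern server"; "their old particle inside his pattern on your engineer toward a modern server"; "his pattern on your engineer toward a modern server"; "your engineer toward a modern server"; "a modern server". Number 5 is "your engineer toward a modern server".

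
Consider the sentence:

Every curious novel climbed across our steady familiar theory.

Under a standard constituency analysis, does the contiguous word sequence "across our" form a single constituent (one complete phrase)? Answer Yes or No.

No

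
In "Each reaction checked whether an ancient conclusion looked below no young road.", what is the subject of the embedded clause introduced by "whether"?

an ancient conclusion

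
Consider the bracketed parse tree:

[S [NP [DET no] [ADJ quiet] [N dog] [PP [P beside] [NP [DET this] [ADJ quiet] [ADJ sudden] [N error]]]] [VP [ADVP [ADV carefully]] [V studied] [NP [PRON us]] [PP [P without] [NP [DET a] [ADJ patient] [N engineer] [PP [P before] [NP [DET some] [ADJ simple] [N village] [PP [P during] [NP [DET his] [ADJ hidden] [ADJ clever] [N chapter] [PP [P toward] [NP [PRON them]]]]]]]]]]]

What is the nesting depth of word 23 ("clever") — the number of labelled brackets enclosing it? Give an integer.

Counting open brackets not yet closed at "clever": [S [VP [PP [NP [PP [NP [PP [NP [ADJ = 9.

9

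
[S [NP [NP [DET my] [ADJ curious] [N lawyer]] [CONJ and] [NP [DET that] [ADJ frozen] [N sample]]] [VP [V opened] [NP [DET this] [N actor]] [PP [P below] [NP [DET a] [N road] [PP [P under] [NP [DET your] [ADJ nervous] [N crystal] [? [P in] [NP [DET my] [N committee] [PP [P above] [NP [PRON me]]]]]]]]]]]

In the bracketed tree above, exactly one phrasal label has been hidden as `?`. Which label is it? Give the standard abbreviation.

A constituent whose immediate children are P 'in', NP is a prepositional phrase: PP.

PP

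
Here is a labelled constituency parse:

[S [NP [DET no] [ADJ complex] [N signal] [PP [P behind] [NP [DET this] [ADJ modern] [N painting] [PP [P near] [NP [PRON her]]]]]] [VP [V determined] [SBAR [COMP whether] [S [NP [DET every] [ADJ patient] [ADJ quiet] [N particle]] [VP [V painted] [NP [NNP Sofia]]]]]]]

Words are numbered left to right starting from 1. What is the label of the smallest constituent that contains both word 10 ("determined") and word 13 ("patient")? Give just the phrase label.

VP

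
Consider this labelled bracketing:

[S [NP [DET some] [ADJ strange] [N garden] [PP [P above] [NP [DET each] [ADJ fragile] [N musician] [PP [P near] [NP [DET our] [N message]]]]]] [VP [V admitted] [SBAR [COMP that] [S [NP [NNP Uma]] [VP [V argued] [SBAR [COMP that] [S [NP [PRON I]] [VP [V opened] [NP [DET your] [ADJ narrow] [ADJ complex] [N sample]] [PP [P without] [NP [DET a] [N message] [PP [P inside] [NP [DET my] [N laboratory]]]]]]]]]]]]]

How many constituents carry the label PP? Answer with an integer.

The PP constituents are: [PP above each fragile musician near our message]; [PP near our message]; [PP without a message inside my laboratory]; [PP inside my laboratory]. Total: 4.

4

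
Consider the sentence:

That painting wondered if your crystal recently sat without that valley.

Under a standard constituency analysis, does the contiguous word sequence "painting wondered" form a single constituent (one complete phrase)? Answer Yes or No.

"painting" belongs to the noun phrase "that painting" while "wondered" belongs to the verb phrase "wondered if your crystal recently sat without that valley"; a span that runs across that boundary is not a single phrase.

No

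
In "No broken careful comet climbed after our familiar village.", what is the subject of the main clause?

no broken careful comet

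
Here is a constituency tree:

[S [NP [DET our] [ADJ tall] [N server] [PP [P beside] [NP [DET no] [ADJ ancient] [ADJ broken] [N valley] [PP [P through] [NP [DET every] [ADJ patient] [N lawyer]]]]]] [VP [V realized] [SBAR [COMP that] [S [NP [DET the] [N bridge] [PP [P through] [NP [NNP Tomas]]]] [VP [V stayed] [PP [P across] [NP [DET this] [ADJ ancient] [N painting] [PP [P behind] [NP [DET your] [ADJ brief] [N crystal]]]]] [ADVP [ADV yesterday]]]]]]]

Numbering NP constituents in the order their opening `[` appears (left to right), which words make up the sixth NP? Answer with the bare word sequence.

this ancient painting behind your brief crystal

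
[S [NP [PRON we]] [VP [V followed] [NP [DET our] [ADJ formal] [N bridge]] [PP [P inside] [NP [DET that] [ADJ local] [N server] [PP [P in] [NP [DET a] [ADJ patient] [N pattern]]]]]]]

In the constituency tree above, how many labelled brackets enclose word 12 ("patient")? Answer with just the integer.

7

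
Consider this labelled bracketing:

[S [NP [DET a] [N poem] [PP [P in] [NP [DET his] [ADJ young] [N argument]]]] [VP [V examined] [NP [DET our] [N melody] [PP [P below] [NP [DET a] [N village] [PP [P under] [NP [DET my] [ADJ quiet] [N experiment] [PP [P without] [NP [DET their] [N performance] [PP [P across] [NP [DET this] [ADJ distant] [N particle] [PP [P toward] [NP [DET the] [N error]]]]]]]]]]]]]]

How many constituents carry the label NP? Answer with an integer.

The NP constituents are: [NP a poem in his young argument]; [NP his young argument]; [NP our melody below a village under my quiet experiment without their performance across this distant particle toward the error]; [NP a village under my quiet experiment without their performance across this distant particle toward the error]; [NP my quiet experiment without their performance across this distant particle toward the error]; [NP their performance across this distant particle toward the error] …. Total: 8.

8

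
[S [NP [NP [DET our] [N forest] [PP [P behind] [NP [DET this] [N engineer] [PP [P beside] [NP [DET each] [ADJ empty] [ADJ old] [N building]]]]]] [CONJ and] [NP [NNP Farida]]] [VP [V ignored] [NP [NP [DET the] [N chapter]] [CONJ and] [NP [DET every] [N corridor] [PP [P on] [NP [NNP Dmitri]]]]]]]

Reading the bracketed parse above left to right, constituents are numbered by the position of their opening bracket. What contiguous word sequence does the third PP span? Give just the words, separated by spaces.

Opening `[PP` markers occur at word positions 3, 6, 19; the third of these opens the constituent [PP on Dmitri].

on Dmitri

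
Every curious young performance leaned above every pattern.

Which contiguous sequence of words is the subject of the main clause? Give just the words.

every curious young performance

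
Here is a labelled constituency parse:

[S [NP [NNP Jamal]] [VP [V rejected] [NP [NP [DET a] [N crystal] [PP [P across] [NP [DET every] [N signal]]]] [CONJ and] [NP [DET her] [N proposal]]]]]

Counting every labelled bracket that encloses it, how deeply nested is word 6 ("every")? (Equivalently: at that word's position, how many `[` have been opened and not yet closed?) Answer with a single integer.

Counting open brackets not yet closed at "every": [S [VP [NP [NP [PP [NP [DET = 7.

7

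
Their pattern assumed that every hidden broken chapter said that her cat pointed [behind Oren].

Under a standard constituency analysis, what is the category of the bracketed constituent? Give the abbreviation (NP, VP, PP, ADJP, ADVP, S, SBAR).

PP

"behind" is the head of the bracketed span, so the span is a prepositional phrase: PP.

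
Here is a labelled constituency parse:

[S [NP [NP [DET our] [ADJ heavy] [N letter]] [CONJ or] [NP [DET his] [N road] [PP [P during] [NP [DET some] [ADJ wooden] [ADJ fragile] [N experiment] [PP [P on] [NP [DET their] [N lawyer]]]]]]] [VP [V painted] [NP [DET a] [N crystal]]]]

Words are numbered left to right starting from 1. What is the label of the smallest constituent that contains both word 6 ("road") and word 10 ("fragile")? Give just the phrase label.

Both words fall inside [NP his road during some wooden fragile experiment on their lawyer] (words 5–14), and no smaller constituent contains them both. Label: NP.

NP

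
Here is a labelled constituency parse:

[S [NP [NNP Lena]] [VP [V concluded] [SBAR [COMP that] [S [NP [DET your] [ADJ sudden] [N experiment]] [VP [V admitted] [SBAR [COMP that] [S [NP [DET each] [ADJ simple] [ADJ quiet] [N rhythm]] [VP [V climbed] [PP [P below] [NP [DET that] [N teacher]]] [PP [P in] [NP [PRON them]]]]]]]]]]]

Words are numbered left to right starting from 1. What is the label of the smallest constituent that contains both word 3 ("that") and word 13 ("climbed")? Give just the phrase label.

SBAR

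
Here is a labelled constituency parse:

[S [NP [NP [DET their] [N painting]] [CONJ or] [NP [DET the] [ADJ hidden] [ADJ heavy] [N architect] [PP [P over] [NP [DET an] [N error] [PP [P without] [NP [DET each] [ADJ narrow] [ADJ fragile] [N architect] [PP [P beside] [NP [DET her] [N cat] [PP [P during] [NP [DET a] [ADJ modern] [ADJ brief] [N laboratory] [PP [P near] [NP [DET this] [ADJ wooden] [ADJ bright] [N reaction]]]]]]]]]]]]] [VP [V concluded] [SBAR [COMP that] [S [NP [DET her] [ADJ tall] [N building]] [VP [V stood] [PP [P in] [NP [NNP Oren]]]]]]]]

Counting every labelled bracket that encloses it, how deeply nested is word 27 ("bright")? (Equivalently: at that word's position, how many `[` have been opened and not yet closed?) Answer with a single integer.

14

The word sits inside ADJ, which is inside NP, inside PP, inside NP, inside PP, inside NP, inside PP, inside NP, inside PP, inside NP, inside PP, inside NP, inside NP, inside S — 14 brackets in all.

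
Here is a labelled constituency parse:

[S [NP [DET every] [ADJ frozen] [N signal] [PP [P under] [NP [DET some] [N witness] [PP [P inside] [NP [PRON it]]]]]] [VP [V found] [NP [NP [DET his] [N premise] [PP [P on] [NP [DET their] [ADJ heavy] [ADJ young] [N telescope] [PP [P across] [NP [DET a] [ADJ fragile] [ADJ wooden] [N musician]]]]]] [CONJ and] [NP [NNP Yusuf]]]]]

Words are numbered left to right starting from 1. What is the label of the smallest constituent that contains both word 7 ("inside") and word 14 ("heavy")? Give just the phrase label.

S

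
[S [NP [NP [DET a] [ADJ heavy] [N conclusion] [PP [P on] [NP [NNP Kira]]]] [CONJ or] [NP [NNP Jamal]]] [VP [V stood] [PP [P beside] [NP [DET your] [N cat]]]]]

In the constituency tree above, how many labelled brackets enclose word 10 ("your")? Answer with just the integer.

5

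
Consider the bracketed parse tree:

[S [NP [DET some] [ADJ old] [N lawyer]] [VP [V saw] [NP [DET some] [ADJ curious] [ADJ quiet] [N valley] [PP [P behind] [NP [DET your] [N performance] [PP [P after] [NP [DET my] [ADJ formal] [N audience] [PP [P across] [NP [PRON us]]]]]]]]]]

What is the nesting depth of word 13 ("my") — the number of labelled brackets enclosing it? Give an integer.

8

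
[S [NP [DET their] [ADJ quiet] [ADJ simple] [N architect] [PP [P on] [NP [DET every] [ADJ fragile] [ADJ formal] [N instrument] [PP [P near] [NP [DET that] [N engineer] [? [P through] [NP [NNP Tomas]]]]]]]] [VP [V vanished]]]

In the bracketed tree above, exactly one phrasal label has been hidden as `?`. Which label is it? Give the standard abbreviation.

PP

A constituent whose immediate children are P 'through', NP is a prepositional phrase: PP.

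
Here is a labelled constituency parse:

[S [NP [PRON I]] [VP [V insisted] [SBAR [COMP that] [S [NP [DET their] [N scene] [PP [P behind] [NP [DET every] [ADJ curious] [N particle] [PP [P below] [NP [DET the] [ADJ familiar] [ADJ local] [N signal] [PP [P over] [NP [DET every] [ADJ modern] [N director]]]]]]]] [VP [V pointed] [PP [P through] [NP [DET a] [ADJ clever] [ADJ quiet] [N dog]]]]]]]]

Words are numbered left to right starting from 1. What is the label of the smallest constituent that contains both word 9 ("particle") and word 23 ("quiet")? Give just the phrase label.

Both words fall inside [S their scene behind every curious particle below the familiar local signal over every modern director pointed through a clever quiet dog] (words 4–24), and no smaller constituent contains them both. Label: S.

S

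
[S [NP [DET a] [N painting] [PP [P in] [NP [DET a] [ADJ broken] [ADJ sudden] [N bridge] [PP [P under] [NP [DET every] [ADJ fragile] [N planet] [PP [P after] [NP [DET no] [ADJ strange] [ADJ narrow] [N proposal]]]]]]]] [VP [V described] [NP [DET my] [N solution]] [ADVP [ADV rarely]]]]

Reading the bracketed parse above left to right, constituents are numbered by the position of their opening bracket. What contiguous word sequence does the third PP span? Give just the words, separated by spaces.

The PP opening brackets appear, in order, over: "in a broken sudden bridge under every fragile planet after no strange narrow proposal"; "under every fragile planet after no strange narrow proposal"; "after no strange narrow proposal". The third one spans "after no strange narrow proposal".

after no strange narrow proposal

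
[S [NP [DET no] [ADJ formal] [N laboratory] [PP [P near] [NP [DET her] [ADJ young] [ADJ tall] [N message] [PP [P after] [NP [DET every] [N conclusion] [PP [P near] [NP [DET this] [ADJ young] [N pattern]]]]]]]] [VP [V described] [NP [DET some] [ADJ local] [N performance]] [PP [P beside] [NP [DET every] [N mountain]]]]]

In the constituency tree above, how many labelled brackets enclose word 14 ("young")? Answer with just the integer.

9

Path from the root down to the word: S → NP → PP → NP → PP → NP → PP → NP → ADJ. That is 9 enclosing brackets.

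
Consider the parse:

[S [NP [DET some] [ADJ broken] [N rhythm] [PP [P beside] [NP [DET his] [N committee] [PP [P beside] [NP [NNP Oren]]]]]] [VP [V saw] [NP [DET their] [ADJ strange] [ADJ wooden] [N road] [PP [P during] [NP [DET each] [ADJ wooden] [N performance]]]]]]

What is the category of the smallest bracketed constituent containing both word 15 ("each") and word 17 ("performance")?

Both words fall inside [NP each wooden performance] (words 15–17), and no smaller constituent contains them both. Label: NP.

NP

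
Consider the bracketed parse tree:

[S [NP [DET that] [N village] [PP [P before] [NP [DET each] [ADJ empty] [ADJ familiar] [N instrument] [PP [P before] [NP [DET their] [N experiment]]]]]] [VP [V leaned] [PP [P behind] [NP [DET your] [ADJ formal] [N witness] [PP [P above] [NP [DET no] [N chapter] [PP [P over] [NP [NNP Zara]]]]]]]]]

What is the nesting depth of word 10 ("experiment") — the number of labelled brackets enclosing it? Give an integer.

Path from the root down to the word: S → NP → PP → NP → PP → NP → N. That is 7 enclosing brackets.

7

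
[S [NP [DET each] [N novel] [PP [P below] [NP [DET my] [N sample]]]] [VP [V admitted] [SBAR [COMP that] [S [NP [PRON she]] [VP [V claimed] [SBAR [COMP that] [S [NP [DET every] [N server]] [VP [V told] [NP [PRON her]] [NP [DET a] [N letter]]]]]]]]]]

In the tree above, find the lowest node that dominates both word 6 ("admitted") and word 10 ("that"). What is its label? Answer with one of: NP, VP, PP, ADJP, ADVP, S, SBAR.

Word 6 lies under S → VP → V; word 10 lies under S → VP → SBAR → S → VP → SBAR → COMP. The lowest shared node is the VP.

VP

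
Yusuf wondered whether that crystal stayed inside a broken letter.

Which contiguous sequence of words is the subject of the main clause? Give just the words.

Yusuf

In the main clause the verb is "wondered"; the NP preceding it, "Yusuf", is the subject.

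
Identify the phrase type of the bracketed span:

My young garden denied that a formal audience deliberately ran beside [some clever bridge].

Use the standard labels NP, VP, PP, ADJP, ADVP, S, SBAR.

NP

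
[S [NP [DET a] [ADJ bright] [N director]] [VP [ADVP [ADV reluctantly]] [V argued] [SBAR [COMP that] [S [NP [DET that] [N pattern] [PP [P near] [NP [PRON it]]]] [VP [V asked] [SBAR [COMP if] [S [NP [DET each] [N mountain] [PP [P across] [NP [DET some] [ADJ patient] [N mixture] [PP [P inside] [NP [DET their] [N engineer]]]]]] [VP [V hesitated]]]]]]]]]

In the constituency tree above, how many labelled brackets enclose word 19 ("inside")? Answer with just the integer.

12

Counting open brackets not yet closed at "inside": [S [VP [SBAR [S [VP [SBAR [S [NP [PP [NP [PP [P = 12.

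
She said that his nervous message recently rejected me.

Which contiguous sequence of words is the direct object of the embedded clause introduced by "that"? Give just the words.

me

"rejected" heads the VP of the embedded clause introduced by "that", and "me" is its direct object.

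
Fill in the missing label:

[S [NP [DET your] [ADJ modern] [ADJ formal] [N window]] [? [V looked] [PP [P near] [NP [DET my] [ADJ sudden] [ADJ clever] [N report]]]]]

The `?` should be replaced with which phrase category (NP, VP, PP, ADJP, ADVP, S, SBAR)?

Looking at what the `?` directly dominates — V 'looked', PP — this is a verb phrase (VP).

VP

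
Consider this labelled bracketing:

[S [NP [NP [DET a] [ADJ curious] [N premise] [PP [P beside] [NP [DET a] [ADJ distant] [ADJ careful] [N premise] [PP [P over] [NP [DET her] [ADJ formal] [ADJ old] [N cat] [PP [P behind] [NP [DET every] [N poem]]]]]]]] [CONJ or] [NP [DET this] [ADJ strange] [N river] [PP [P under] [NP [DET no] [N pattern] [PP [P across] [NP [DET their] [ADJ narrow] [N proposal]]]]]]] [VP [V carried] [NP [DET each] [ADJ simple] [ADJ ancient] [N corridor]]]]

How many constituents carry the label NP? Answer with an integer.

Listing each NP by its span: [NP a curious premise beside a distant careful premise over her formal old cat behind every poem or this strange river under no pattern across their narrow proposal]; [NP a curious premise beside a distant careful premise over her formal old cat behind every poem]; [NP a distant careful premise over her formal old cat behind every poem]; [NP her formal old cat behind every poem]; [NP every poem]; [NP this strange river under no pattern across their narrow proposal] … — that makes 9.

9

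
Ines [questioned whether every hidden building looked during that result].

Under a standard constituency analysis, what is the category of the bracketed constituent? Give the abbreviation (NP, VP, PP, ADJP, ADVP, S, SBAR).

VP

The bracketed span "questioned whether every hidden building looked during that result" is headed by "questioned", making it a verb phrase (VP).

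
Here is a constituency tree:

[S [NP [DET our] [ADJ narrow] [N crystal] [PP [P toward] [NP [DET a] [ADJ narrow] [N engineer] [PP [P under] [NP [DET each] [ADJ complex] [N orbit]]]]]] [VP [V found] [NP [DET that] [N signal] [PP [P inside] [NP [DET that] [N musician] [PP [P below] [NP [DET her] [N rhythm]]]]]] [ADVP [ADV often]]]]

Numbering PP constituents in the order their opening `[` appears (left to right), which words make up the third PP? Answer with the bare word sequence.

The PP opening brackets appear, in order, over: "toward a narrow engineer under each complex orbit"; "under each complex orbit"; "inside that musician below her rhythm"; "below her rhythm". The third one spans "inside that musician below her rhythm".

inside that musician below her rhythm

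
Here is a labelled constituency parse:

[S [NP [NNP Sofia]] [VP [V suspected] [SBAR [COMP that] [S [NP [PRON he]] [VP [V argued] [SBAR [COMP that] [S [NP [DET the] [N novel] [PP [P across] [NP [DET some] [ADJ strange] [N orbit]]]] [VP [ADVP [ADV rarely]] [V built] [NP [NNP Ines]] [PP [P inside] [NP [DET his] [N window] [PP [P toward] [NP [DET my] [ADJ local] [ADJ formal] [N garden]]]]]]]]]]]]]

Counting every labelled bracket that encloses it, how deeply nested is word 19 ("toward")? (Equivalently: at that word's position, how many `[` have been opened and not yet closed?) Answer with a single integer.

12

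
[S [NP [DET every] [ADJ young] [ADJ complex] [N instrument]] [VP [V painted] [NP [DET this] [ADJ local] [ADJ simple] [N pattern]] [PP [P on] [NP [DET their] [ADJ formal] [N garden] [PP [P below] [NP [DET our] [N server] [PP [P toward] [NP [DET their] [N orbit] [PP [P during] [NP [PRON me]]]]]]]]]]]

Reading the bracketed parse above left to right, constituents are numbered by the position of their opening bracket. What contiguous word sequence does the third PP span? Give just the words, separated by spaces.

Opening `[PP` markers occur at word positions 10, 14, 17, 20; the third of these opens the constituent [PP toward their orbit during me].

toward their orbit during me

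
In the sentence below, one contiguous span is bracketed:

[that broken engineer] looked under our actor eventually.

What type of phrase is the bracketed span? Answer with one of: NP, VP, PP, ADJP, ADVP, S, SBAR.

The span is built around the noun "engineer" — a noun phrase (NP).

NP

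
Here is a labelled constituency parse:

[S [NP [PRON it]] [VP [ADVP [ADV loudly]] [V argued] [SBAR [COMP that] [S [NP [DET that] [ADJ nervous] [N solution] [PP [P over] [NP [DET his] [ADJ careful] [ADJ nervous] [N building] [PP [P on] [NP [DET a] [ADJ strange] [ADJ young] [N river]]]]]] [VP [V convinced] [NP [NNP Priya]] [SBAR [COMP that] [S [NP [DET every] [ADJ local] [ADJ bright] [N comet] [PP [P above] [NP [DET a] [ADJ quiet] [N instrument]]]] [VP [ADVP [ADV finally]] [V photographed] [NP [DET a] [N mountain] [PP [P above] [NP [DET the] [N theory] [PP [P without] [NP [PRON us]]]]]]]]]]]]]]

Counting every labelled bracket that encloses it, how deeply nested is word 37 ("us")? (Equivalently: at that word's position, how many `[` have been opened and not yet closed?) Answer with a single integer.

14

The word sits inside PRON, which is inside NP, inside PP, inside NP, inside PP, inside NP, inside VP, inside S, inside SBAR, inside VP, inside S, inside SBAR, inside VP, inside S — 14 brackets in all.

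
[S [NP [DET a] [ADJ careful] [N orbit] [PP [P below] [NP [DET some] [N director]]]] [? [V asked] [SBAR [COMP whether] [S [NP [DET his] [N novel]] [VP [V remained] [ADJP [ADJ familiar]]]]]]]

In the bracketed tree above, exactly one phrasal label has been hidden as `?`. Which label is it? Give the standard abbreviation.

Looking at what the `?` directly dominates — V 'asked', SBAR — this is a verb phrase (VP).

VP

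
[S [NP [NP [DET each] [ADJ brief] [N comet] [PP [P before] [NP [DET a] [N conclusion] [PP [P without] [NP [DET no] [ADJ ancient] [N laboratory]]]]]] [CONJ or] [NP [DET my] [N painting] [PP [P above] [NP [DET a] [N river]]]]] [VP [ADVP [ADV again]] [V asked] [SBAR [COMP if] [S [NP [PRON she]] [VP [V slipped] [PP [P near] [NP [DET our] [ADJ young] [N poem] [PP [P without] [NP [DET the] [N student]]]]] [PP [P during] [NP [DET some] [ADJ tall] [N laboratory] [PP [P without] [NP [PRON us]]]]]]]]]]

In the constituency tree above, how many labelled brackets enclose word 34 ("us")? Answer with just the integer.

10

Path from the root down to the word: S → VP → SBAR → S → VP → PP → NP → PP → NP → PRON. That is 10 enclosing brackets.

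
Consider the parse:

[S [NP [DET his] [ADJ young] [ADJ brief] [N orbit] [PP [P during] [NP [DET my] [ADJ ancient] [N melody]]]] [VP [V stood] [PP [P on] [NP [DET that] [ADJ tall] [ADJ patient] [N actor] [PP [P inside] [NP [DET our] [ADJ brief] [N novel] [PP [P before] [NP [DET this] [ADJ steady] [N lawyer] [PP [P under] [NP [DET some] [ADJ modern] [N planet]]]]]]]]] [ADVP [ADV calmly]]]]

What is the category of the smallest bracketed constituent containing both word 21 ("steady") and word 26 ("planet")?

NP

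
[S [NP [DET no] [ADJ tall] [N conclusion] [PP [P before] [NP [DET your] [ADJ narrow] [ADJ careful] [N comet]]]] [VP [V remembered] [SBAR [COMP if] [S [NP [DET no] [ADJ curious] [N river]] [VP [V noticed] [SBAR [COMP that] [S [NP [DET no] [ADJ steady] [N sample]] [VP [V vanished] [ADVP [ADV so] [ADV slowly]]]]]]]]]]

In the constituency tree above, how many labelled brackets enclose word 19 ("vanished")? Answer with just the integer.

9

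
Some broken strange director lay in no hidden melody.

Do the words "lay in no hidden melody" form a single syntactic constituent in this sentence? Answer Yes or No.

"lay in no hidden melody" is exactly the verb phrase [VP lay in no hidden melody], a complete constituent.

Yes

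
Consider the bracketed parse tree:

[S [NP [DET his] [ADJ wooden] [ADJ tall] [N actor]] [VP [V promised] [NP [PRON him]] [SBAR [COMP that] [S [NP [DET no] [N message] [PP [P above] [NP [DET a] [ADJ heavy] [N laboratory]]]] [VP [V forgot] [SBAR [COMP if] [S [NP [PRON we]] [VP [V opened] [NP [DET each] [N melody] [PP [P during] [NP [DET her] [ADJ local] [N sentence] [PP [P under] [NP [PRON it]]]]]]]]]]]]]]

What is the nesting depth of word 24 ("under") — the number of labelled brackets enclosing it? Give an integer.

13

The word sits inside P, which is inside PP, inside NP, inside PP, inside NP, inside VP, inside S, inside SBAR, inside VP, inside S, inside SBAR, inside VP, inside S — 13 brackets in all.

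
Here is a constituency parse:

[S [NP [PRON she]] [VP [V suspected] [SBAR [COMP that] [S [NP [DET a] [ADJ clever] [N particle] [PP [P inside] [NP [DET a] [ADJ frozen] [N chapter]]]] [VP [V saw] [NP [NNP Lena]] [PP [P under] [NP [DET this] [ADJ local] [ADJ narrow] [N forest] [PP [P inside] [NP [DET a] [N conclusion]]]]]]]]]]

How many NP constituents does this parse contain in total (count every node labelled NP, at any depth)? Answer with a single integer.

6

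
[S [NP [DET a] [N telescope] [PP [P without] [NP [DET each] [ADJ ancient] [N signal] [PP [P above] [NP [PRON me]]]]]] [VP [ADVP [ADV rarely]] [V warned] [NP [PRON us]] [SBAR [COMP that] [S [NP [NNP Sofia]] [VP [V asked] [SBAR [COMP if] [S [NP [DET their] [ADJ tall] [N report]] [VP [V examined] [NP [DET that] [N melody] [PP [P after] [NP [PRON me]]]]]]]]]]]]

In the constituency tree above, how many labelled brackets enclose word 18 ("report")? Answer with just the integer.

9

Counting open brackets not yet closed at "report": [S [VP [SBAR [S [VP [SBAR [S [NP [N = 9.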